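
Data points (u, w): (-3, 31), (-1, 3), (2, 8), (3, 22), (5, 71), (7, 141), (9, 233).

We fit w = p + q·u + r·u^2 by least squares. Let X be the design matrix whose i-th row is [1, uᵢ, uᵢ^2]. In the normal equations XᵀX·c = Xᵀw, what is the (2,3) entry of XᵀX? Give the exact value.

Row 2 ↔ basis u, column 3 ↔ basis u^2, so (XᵀX)_{2,3} = Σᵢ (u)·(u^2) = (-3)·(9) + (-1)·(1) + (2)·(4) + (3)·(9) + (5)·(25) + (7)·(49) + (9)·(81) = 1204.

1204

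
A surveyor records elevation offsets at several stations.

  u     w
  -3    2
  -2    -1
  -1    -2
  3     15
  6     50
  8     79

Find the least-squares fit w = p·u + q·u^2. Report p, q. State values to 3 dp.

Entries of XᵀX: Σu·u = 123, Σu·u^2 = 719, Σu^2·u^2 = 5571.
Moment sums: Σu·w = 975, Σu^2·w = 7003.
det = 123·5571 − 719² = 168272.
p = (975·5571 − 719·7003)/168272 = 49571/21034; q = (123·7003 − 719·975)/168272 = 20043/21034.

p = 2.357, q = 0.953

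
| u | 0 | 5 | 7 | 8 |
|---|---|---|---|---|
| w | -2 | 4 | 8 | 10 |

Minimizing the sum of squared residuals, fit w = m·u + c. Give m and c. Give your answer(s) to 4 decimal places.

m = 1.4737, c = -2.3684

Normal-equation sums: Σu·u = 138, Σu = 20, Σ1 = 4.
Right-hand side: Σu·w = 156, Σw = 20.
Δ = 138·4 − 20² = 152.
m = (156·4 − 20·20)/152 = 28/19; c = (138·20 − 20·156)/152 = -45/19.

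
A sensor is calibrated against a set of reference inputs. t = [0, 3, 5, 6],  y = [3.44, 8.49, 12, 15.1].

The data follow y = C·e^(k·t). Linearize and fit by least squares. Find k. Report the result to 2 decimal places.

k = 0.24

Taking logs, ln y = k·t + ln C, so regress ln y on t.
XᵀX = [[70.0000, 14.0000]; [14.0000, 4]], rhs = [35.1294, 8.5740]ᵀ  (here Σt = 14.0000, Σ(t)² = 70.0000, Σln y = 8.5740, Σt·ln y = 35.1294).
Slope k = (n·Σt·ln y − Σt·Σln y)/(n·Σ(t)² − (Σt)²) = (4·35.1294 − 14.0000·8.5740)/84.0000 = 0.24383; ln C = (Σln y − k·Σt)/n = 1.29007.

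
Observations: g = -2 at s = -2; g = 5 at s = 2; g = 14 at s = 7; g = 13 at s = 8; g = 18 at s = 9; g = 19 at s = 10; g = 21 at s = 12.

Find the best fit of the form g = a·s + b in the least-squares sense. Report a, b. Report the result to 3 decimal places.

From the data, Σs·s = 446, Σs = 46, Σ1 = 7.
For Mᵀg: Σs·g = 820, Σg = 88.
MᵀM·[a, b]ᵀ = Mᵀg becomes [[446, 46]; [46, 7]]·[a, b]ᵀ = [820, 88]ᵀ.
det = 446·7 − 46² = 1006.
a = (820·7 − 46·88)/1006 = 846/503; b = (446·88 − 46·820)/1006 = 764/503.

a = 1.682, b = 1.519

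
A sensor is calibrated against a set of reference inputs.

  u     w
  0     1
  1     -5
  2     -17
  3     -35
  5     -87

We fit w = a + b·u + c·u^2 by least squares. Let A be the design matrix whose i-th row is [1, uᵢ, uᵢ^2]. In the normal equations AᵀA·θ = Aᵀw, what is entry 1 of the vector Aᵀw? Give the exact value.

-143

Entry 1 ↔ basis 1, so (Aᵀw)_{1} = Σᵢ wᵢ = (1)·(1) + (1)·(-5) + (1)·(-17) + (1)·(-35) + (1)·(-87) = -143.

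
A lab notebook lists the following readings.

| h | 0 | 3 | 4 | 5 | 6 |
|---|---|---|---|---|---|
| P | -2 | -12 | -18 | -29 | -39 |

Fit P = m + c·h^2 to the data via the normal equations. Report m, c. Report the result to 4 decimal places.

The normal system AᵀA·[m, c]ᵀ = AᵀP is [[5, 86]; [86, 2258]]·[m, c]ᵀ = [-100, -2525]ᵀ.
Δ = 5·2258 − 86² = 3894.
m = ((-100)·2258 − 86·(-2525))/3894 = -4325/1947; c = (5·(-2525) − 86·(-100))/3894 = -4025/3894.

m = -2.2214, c = -1.0336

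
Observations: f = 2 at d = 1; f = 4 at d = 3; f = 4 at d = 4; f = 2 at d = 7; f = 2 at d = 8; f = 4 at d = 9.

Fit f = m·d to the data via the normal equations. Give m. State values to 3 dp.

The normal equations are: 220·m = 96.
(Σd·d = 220, Σd·f = 96.)
Hence m = 96 / 220 ≈ 0.436364.

m = 0.436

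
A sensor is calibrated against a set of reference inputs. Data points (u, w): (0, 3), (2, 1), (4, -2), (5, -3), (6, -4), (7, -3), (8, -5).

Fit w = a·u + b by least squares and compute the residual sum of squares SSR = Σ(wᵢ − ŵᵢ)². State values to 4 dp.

With design matrix X, XᵀX = [[194, 32]; [32, 7]] and Xᵀw = [-106, -13]ᵀ.
det = 194·7 − 32² = 334.
a = ((-106)·7 − 32·(-13))/334 = -163/167; b = (194·(-13) − 32·(-106))/334 = 435/167.
Residuals: 66/167, 58/167, -117/167, -121/167, -125/167, 205/167, 34/167; SSR = 568/167.

SSR = 3.4012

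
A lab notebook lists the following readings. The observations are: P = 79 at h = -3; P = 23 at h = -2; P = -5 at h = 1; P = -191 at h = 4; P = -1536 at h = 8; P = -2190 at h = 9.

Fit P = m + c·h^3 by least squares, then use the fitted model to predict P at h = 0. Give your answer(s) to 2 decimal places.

Entries of AᵀA: Σ1 = 6, Σh^3 = 1271, Σh^3·h^3 = 798475.
Right-hand side: ΣP = -3820, Σh^3·P = -2397488.
So AᵀA·[m, c]ᵀ = AᵀP: [[6, 1271]; [1271, 798475]]·[m, c]ᵀ = [-3820, -2397488]ᵀ.
Δ = 6·798475 − 1271² = 3175409.
m = ((-3820)·798475 − 1271·(-2397488))/3175409 = -72372/77449; c = (6·(-2397488) − 1271·(-3820))/3175409 = -9529708/3175409.
At h = 0: P̂ = (-72372/77449)·(1) + (-9529708/3175409)·(0) = -72372/77449.

P̂ = -0.93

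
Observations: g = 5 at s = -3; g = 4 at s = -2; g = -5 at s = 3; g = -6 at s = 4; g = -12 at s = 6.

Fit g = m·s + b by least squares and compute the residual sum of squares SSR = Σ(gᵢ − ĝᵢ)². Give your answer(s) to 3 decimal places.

From the data, Σs·s = 74, Σs = 8, Σ1 = 5.
And Σs·g = -134, Σg = -14.
MᵀM·[m, b]ᵀ = Mᵀg becomes [[74, 8]; [8, 5]]·[m, b]ᵀ = [-134, -14]ᵀ.
Determinant 74·5 − 8² = 306.
m = ((-134)·5 − 8·(-14))/306 = -31/17; b = (74·(-14) − 8·(-134))/306 = 2/17.
Residuals: -10/17, 4/17, 6/17, 20/17, -20/17; SSR = 56/17.

SSR = 3.294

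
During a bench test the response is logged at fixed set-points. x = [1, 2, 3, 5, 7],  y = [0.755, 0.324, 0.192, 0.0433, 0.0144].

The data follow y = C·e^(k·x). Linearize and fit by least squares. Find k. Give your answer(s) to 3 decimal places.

k = -0.659

With ln yᵢ as the transformed response and xᵢ as the regressor:
Σx = 18.0000, Σ(x)² = 88.0000, Σln y = -10.4384, Σx·ln y = -52.8675.
Equations: 88.0000·k + 18.0000·ln C = -52.8675;  18.0000·k + 5·ln C = -10.4384.
Slope k = (n·Σx·ln y − Σx·Σln y)/(n·Σ(x)² − (Σx)²) = (5·-52.8675 − 18.0000·-10.4384)/116.0000 = -0.65902; ln C = (Σln y − k·Σx)/n = 0.28477.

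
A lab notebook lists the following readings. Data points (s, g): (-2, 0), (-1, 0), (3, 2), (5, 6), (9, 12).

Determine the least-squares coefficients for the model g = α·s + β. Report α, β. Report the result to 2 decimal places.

α = 1.09, β = 0.95

Setting ∂/∂α … = 0 gives: 120·α + 14·β = 144;  14·α + 5·β = 20.
Eliminating β: 5·(row 1) − 14·(row 2) gives 404·α = 5·144 − 14·20 = 440, so α = 110/101.
Then β = (20 − 14·(110/101))/5 = 96/101.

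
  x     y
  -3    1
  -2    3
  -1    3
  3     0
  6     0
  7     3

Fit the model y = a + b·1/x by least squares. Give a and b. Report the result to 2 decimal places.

a = 1.29, b = -1.88

Compute the Gram sums: Σ1 = 6, Σ1/x = -25/21, Σ1/x·1/x = 149/98.
Right-hand side: Σy = 10, Σ1/x·y = -185/42.
AᵀA·[a, b]ᵀ = Aᵀy becomes [[6, -25/21]; [-25/21, 149/98]]·[a, b]ᵀ = [10, -185/42]ᵀ.
det = 6·(149/98) − (-25/21)² = 3398/441.
a = (10·(149/98) − (-25/21)·(-185/42))/(3398/441) = 8785/6796; b = (6·(-185/42) − (-25/21)·10)/(3398/441) = -6405/3398.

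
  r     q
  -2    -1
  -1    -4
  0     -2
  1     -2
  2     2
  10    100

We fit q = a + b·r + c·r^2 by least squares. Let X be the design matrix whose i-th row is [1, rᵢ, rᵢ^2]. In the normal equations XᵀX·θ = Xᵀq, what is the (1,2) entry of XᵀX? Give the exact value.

10

Row 1 ↔ basis 1, column 2 ↔ basis r, so (XᵀX)_{1,2} = Σᵢ r = (1)·(-2) + (1)·(-1) + (1)·(0) + (1)·(1) + (1)·(2) + (1)·(10) = 10.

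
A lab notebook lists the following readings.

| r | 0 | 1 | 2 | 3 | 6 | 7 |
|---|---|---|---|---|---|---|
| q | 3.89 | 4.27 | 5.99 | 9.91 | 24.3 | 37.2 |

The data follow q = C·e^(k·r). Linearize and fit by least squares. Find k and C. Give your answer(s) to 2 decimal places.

k = 0.33, C = 3.40

Linearized form: ln q = k·r + ln C. From the 6 transformed points,
AᵀA = [[99.0000, 19.0000]; [19.0000, 6]], rhs = [56.3694, 13.7004]ᵀ  (here Σr = 19.0000, Σ(r)² = 99.0000, Σln q = 13.7004, Σr·ln q = 56.3694).
Slope k = (n·Σr·ln q − Σr·Σln q)/(n·Σ(r)² − (Σr)²) = (6·56.3694 − 19.0000·13.7004)/233.0000 = 0.33437; ln C = (Σln q − k·Σr)/n = 1.22457, so C = exp(1.22457) = 3.40270.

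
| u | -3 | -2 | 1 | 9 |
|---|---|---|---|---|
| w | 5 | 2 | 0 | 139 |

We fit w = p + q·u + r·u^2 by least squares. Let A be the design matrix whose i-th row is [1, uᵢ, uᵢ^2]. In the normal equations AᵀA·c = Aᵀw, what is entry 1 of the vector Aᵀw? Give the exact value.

Entry 1 ↔ basis 1, so (Aᵀw)_{1} = Σᵢ wᵢ = (1)·(5) + (1)·(2) + (1)·(0) + (1)·(139) = 146.

146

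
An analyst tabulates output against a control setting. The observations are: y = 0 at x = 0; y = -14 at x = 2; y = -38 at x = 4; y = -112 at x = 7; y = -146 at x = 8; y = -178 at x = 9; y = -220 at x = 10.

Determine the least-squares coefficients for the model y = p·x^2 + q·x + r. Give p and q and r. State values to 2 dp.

Sums needed: Σx^2·x^2 = 23330, Σx^2·x = 2656, Σx^2 = 314, Σx·x = 314, Σx = 40, Σ1 = 7.
Moment sums: Σx^2·y = -51914, Σx·y = -5934, Σy = -708.
MᵀM·[p, q, r]ᵀ = Mᵀy becomes [[23330, 2656, 314]; [2656, 314, 40]; [314, 40, 7]]·[p, q, r]ᵀ = [-51914, -5934, -708]ᵀ.
Inverting the 3×3 Gram matrix, [p, q, r]ᵀ = [-12743/6357, -11975/6357, -974/2119]ᵀ.

p = -2.00, q = -1.88, r = -0.46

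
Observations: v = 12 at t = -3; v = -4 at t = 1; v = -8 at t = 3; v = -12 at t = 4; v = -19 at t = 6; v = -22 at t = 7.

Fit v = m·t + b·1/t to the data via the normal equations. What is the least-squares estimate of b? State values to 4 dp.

b = -0.9451

Compute the Gram sums: Σt·t = 120, Σt·1/t = 6, Σ1/t·1/t = 1045/784.
For Mᵀv: Σt·v = -380, Σ1/t·v = -839/42.
MᵀM·[m, b]ᵀ = Mᵀv becomes [[120, 6]; [6, 1045/784]]·[m, b]ᵀ = [-380, -839/42]ᵀ.
Determinant 120·(1045/784) − 6² = 12147/98.
m = ((-380)·(1045/784) − 6·(-839/42))/(12147/98) = -25261/8098; b = (120·(-839/42) − 6·(-380))/(12147/98) = -11480/12147.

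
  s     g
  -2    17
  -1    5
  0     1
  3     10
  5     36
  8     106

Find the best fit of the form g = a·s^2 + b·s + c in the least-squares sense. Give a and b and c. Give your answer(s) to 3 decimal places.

With design matrix X, XᵀX = [[4819, 655, 103]; [655, 103, 13]; [103, 13, 6]] and Xᵀg = [7847, 1019, 175]ᵀ.
Solving the 3×3 system (Gaussian elimination) gives a = 10763/5228, b = -17409/5228, c = 2719/2614.

a = 2.059, b = -3.330, c = 1.040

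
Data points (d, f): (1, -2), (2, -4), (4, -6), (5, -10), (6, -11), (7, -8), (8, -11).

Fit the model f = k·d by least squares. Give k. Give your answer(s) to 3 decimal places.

Entries of MᵀM: Σd·d = 195.
And Σd·f = -294.
Normal equations: [[195]]·[k]ᵀ = [-294]ᵀ.
k = (-294)/195 = -1.50769.

k = -1.508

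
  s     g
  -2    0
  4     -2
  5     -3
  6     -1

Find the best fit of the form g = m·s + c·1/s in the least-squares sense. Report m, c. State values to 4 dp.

Sums needed: Σs·s = 81, Σs·1/s = 4, Σ1/s·1/s = 1369/3600.
And Σs·g = -29, Σ1/s·g = -19/15.
Normal equations: [[81, 4]; [4, 1369/3600]]·[m, c]ᵀ = [-29, -19/15]ᵀ.
Δ = 81·(1369/3600) − 4² = 5921/400.
m = ((-29)·(1369/3600) − 4·(-19/15))/(5921/400) = -21461/53289; c = (81·(-19/15) − 4·(-29))/(5921/400) = 5360/5921.

m = -0.4027, c = 0.9053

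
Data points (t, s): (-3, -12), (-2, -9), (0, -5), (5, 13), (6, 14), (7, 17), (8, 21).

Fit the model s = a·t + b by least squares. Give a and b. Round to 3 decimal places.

The normal system AᵀA·[a, b]ᵀ = Aᵀs is [[187, 21]; [21, 7]]·[a, b]ᵀ = [490, 39]ᵀ.
det = 187·7 − 21² = 868.
a = (490·7 − 21·39)/868 = 373/124; b = (187·39 − 21·490)/868 = -2997/868.

a = 3.008, b = -3.453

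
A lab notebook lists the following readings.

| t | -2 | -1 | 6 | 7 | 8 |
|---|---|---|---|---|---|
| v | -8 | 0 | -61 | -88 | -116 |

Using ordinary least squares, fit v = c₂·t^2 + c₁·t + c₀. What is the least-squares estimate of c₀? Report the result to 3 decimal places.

Sums needed: Σt^2·t^2 = 7810, Σt^2·t = 1062, Σt^2 = 154, Σt·t = 154, Σt = 18, Σ1 = 5.
And Σt^2·v = -13964, Σt·v = -1894, Σv = -273.
Row-reducing yields c₂ = -41293/19876, c₁ = 31943/19876, c₀ = 17900/4969.

c₀ = 3.602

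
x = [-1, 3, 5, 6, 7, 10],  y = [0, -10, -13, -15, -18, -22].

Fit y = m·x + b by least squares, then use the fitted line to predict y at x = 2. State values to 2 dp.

The normal system MᵀM·[m, b]ᵀ = Mᵀy is [[220, 30]; [30, 6]]·[m, b]ᵀ = [-531, -78]ᵀ.
Determinant 220·6 − 30² = 420.
m = ((-531)·6 − 30·(-78))/420 = -141/70; b = (220·(-78) − 30·(-531))/420 = -41/14.
At x = 2: ŷ = (-141/70)·(2) + (-41/14)·(1) = -487/70.

ŷ = -6.96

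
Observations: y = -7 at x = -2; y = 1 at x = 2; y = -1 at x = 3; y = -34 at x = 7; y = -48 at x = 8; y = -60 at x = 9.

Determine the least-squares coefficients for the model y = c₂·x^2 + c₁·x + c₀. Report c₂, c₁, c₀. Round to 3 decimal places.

c₂ = -0.992, c₁ = 1.984, c₀ = 1.116

Normal-equation sums: Σx^2·x^2 = 13171, Σx^2·x = 1611, Σx^2 = 211, Σx·x = 211, Σx = 27, Σ1 = 6.
Right-hand side: Σx^2·y = -9631, Σx·y = -1149, Σy = -149.
AᵀA·[c₂, c₁, c₀]ᵀ = Aᵀy becomes [[13171, 1611, 211]; [1611, 211, 27]; [211, 27, 6]]·[c₂, c₁, c₀]ᵀ = [-9631, -1149, -149]ᵀ.
Inverting the 3×3 Gram matrix, [c₂, c₁, c₀]ᵀ = [-229445/231352, 458949/231352, 32288/28919]ᵀ.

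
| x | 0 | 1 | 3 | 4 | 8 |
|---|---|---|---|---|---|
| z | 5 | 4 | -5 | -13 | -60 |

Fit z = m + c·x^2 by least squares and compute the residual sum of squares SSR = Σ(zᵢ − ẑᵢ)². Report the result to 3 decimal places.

SSR = 2.413

Compute the Gram sums: Σ1 = 5, Σx^2 = 90, Σx^2·x^2 = 4434.
And Σz = -69, Σx^2·z = -4089.
AᵀA·[m, c]ᵀ = Aᵀz becomes [[5, 90]; [90, 4434]]·[m, c]ᵀ = [-69, -4089]ᵀ.
Eliminating c: 4434·(row 1) − 90·(row 2) gives 14070·m = 4434·(-69) − 90·(-4089) = 62064, so m = 10344/2345.
Then c = ((-4089) − 90·(10344/2345))/4434 = -949/938.
Residuals: 1381/2345, 2817/4690, -1433/4690, -2869/2345, 796/2345; SSR = 11317/4690.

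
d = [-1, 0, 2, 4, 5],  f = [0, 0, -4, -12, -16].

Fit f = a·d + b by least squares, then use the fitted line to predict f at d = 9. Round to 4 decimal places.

With design matrix M, MᵀM = [[46, 10]; [10, 5]] and Mᵀf = [-136, -32]ᵀ.
Eliminating b: 5·(row 1) − 10·(row 2) gives 130·a = 5·(-136) − 10·(-32) = -360, so a = -36/13.
Then b = ((-32) − 10·(-36/13))/5 = -56/65.
At d = 9: f̂ = (-36/13)·(9) + (-56/65)·(1) = -1676/65.

f̂ = -25.7846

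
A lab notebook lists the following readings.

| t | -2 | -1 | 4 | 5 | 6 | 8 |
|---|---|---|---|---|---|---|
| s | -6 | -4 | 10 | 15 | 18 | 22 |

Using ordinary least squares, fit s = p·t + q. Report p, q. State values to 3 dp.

p = 2.920, q = -0.567

From the data, Σt·t = 146, Σt = 20, Σ1 = 6.
Right-hand side: Σt·s = 415, Σs = 55.
So XᵀX·[p, q]ᵀ = Xᵀs: [[146, 20]; [20, 6]]·[p, q]ᵀ = [415, 55]ᵀ.
Eliminating q: 6·(row 1) − 20·(row 2) gives 476·p = 6·415 − 20·55 = 1390, so p = 695/238.
Then q = (55 − 20·(695/238))/6 = -135/238.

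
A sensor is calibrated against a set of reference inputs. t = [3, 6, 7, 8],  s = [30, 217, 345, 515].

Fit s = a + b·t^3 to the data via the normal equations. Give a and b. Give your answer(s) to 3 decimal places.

Setting ∂/∂a … = 0 gives: 4·a + 1098·b = 1107;  1098·a + 427178·b = 429697.
Determinant 4·427178 − 1098² = 503108.
a = (1107·427178 − 1098·429697)/503108 = 269685/125777; b = (4·429697 − 1098·1107)/503108 = 251651/251554.

a = 2.144, b = 1.000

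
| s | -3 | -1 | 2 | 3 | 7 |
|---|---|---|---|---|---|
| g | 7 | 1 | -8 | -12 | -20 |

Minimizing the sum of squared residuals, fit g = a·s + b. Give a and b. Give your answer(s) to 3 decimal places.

Normal-equation sums: Σs·s = 72, Σs = 8, Σ1 = 5.
And Σs·g = -214, Σg = -32.
Normal equations: [[72, 8]; [8, 5]]·[a, b]ᵀ = [-214, -32]ᵀ.
Eliminating b: 5·(row 1) − 8·(row 2) gives 296·a = 5·(-214) − 8·(-32) = -814, so a = -11/4.
Then b = ((-32) − 8·(-11/4))/5 = -2.

a = -2.750, b = -2.000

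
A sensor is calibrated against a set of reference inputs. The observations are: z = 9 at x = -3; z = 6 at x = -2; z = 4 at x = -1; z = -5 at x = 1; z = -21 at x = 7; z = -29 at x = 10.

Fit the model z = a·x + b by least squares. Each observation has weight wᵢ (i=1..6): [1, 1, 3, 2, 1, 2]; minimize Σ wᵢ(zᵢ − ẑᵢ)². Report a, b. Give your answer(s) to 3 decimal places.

a = -2.951, b = -0.003

Entries of MᵀWM: Σwᵢ·x·x = 267, Σwᵢ·x = 21, Σwᵢ·1 = 10.
Moment sums: Σwᵢ·x·z = -788, Σwᵢ·z = -62.
Normal equations: [[267, 21]; [21, 10]]·[a, b]ᵀ = [-788, -62]ᵀ.
det = 267·10 − 21² = 2229.
a = ((-788)·10 − 21·(-62))/2229 = -6578/2229; b = (267·(-62) − 21·(-788))/2229 = -2/743.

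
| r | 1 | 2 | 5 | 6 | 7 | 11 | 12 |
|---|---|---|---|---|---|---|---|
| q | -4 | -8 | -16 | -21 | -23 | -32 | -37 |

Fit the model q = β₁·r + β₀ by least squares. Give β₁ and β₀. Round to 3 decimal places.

β₁ = -2.869, β₀ = -2.110

From the data, Σr·r = 380, Σr = 44, Σ1 = 7.
Right-hand side: Σr·q = -1183, Σq = -141.
Normal equations: [[380, 44]; [44, 7]]·[β₁, β₀]ᵀ = [-1183, -141]ᵀ.
Eliminating β₀: 7·(row 1) − 44·(row 2) gives 724·β₁ = 7·(-1183) − 44·(-141) = -2077, so β₁ = -2077/724.
Then β₀ = ((-141) − 44·(-2077/724))/7 = -382/181.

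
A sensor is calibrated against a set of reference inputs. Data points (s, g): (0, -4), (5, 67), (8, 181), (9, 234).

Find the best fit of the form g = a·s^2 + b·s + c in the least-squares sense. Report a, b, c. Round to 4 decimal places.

a = 3.0649, b = -1.2445, c = -3.9144

Entries of XᵀX: Σs^2·s^2 = 11282, Σs^2·s = 1366, Σs^2 = 170, Σs·s = 170, Σs = 22, Σ1 = 4.
And Σs^2·g = 32213, Σs·g = 3889, Σg = 478.
Inverting the 3×3 Gram matrix, [a, b, c]ᵀ = [2219/724, -901/724, -1417/362]ᵀ.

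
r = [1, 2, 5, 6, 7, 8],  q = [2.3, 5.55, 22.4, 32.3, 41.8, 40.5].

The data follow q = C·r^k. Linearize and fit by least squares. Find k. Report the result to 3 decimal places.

k = 1.458

With ln qᵢ as the transformed response and ln rᵢ as the regressor:
XᵀX = [[14.3918, 8.1197]; [8.1197, 6]], rhs = [27.3788, 16.5650]ᵀ  (here Σln r = 8.1197, Σ(ln r)² = 14.3918, Σln q = 16.5650, Σln r·ln q = 27.3788).
Solving (det = 20.4213): k = 1.45777, ln C = 0.78806.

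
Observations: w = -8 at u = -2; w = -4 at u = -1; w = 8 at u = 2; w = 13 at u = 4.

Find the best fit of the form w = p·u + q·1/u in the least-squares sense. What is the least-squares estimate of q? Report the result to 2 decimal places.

q = 1.27

Normal-equation sums: Σu·u = 25, Σu·1/u = 4, Σ1/u·1/u = 25/16.
For Mᵀw: Σu·w = 88, Σ1/u·w = 61/4.
Δ = 25·(25/16) − 4² = 369/16.
p = (88·(25/16) − 4·(61/4))/(369/16) = 136/41; q = (25·(61/4) − 4·88)/(369/16) = 52/41.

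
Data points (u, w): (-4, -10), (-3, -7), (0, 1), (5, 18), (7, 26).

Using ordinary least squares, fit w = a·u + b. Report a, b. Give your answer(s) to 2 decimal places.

Entries of AᵀA: Σu·u = 99, Σu = 5, Σ1 = 5.
And Σu·w = 333, Σw = 28.
det = 99·5 − 5² = 470.
a = (333·5 − 5·28)/470 = 305/94; b = (99·28 − 5·333)/470 = 1107/470.

a = 3.24, b = 2.36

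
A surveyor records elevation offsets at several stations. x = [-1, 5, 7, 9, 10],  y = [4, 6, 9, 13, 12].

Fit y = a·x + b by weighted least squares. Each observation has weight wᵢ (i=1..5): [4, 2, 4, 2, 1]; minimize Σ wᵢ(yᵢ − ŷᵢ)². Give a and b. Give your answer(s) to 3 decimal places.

The normal system MᵀWM·[a, b]ᵀ = MᵀWy is [[512, 62]; [62, 13]]·[a, b]ᵀ = [650, 102]ᵀ.
Eliminating b: 13·(row 1) − 62·(row 2) gives 2812·a = 13·650 − 62·102 = 2126, so a = 1063/1406.
Then b = (102 − 62·(1063/1406))/13 = 2981/703.

a = 0.756, b = 4.240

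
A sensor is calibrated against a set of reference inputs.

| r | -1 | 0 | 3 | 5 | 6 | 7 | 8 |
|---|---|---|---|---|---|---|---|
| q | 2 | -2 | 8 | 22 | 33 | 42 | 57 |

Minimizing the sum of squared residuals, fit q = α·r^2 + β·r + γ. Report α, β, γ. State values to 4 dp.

From the data, Σr^2·r^2 = 8500, Σr^2·r = 1222, Σr^2 = 184, Σr·r = 184, Σr = 28, Σ1 = 7.
And Σr^2·q = 7518, Σr·q = 1080, Σq = 162.
So AᵀA·[α, β, γ]ᵀ = Aᵀq: [[8500, 1222, 184]; [1222, 184, 28]; [184, 28, 7]]·[α, β, γ]ᵀ = [7518, 1080, 162]ᵀ.
Row-reducing yields α = 1604/1787, β = -105/1787, γ = -386/1787.

α = 0.8976, β = -0.0588, γ = -0.2160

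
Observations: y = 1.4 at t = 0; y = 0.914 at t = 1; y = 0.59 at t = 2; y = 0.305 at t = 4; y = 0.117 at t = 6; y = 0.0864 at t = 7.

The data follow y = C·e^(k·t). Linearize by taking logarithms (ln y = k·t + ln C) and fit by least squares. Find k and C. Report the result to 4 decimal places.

k = -0.3992, C = 1.3772

Let Y = ln y. Fitting Y = k·t + ln C by least squares:
Σt = 20.0000, Σ(t)² = 106.0000, Σln y = -6.0629, Σt·ln y = -35.9098.
Normal system: [[106.0000, 20.0000]; [20.0000, 6]]·[k, ln C]ᵀ = [-35.9098, -6.0629]ᵀ.
Solving (det = 236.0000): k = -0.39916, ln C = 0.32005, so C = exp(0.32005) = 1.37719.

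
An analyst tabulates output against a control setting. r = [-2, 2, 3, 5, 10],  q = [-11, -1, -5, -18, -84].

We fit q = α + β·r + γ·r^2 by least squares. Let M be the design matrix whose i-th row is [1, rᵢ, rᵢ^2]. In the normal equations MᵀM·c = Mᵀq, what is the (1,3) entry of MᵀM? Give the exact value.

142

Row 1 ↔ basis 1, column 3 ↔ basis r^2, so (MᵀM)_{1,3} = Σᵢ r^2 = (1)·(4) + (1)·(4) + (1)·(9) + (1)·(25) + (1)·(100) = 142.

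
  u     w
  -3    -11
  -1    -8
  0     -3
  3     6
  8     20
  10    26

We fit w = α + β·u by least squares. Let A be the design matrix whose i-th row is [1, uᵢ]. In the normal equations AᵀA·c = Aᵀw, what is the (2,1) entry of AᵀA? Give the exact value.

Row 2 ↔ basis u, column 1 ↔ basis 1, so (AᵀA)_{2,1} = Σᵢ u = (-3)·(1) + (-1)·(1) + (0)·(1) + (3)·(1) + (8)·(1) + (10)·(1) = 17.

17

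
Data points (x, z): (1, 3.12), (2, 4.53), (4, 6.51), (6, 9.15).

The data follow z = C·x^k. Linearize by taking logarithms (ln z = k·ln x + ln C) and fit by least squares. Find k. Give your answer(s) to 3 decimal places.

Linearized form: ln z = k·ln x + ln C. From the 4 transformed points,
XᵀX = [[5.6127, 3.8712]; [3.8712, 4]], rhs = [7.6107, 6.7356]ᵀ  (here Σln x = 3.8712, Σ(ln x)² = 5.6127, Σln z = 6.7356, Σln x·ln z = 7.6107).
Slope k = (n·Σln x·ln z − Σln x·Σln z)/(n·Σ(ln x)² − (Σln x)²) = (4·7.6107 − 3.8712·6.7356)/7.4645 = 0.58512; ln C = (Σln z − k·Σln x)/n = 1.11763.

k = 0.585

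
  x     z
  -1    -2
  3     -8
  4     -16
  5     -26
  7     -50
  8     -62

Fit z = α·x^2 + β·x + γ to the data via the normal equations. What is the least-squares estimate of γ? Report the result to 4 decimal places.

MᵀM·[α, β, γ]ᵀ = Mᵀz reads: 7460·α + 1070·β + 164·γ = -7398;  1070·α + 164·β + 26·γ = -1062;  164·α + 26·β + 6·γ = -164.
(Σx^2·x^2 = 7460, Σx^2·x = 1070, Σx^2 = 164, Σx·x = 164, Σx = 26, Σ1 = 6, Σx^2·z = -7398, Σx·z = -1062, Σz = -164.)
Solving the 3×3 system (Gaussian elimination) gives α = -76/77, β = 5/77, γ = -7/11.

γ = -0.6364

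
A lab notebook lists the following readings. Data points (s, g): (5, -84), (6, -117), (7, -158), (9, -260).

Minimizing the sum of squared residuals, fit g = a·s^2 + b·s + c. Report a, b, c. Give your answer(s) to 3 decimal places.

Entries of XᵀX: Σs^2·s^2 = 10883, Σs^2·s = 1413, Σs^2 = 191, Σs·s = 191, Σs = 27, Σ1 = 4.
Moment sums: Σs^2·g = -35114, Σs·g = -4568, Σg = -619.
Normal equations: [[10883, 1413, 191]; [1413, 191, 27]; [191, 27, 4]]·[a, b, c]ᵀ = [-35114, -4568, -619]ᵀ.
Solving the 3×3 system (Gaussian elimination) gives a = -39/11, b = 28/5, c = -1279/55.

a = -3.545, b = 5.600, c = -23.255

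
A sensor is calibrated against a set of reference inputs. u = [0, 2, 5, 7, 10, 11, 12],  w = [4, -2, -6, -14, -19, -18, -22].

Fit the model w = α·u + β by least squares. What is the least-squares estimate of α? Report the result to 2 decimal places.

XᵀX·[α, β]ᵀ = Xᵀw reads: 443·α + 47·β = -784;  47·α + 7·β = -77.
Eliminating β: 7·(row 1) − 47·(row 2) gives 892·α = 7·(-784) − 47·(-77) = -1869, so α = -1869/892.
Then β = ((-77) − 47·(-1869/892))/7 = 2737/892.

α = -2.10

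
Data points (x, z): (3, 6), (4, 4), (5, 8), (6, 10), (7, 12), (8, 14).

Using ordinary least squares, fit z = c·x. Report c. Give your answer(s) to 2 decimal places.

Forming AᵀA = [[199]] and Aᵀz = [330]ᵀ gives AᵀA·[c]ᵀ = Aᵀz.
c = 330/199 = 1.65829.

c = 1.66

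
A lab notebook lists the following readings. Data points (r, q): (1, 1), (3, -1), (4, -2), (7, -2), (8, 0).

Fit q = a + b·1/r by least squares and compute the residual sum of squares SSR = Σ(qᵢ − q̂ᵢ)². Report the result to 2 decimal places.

Sums needed: Σ1 = 5, Σ1/r = 311/168, Σ1/r·1/r = 34141/28224.
And Σq = -4, Σ1/r·q = -5/42.
Determinant 5·(34141/28224) − (311/168)² = 1156/441.
a = ((-4)·(34141/28224) − (311/168)·(-5/42))/(1156/441) = -16293/9248; b = (5·(-5/42) − (311/168)·(-4))/(1156/441) = 3003/1156.
Residuals: 1517/9248, -963/9248, -8209/9248, -5635/9248, 6645/4624; SSR = 3771/1156.

SSR = 3.26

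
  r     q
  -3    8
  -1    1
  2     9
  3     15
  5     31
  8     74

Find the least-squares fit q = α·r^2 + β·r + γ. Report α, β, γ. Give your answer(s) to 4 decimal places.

α = 0.9815, β = 1.1018, γ = 2.1077

The normal system AᵀA·[α, β, γ]ᵀ = Aᵀq is [[4900, 644, 112]; [644, 112, 14]; [112, 14, 6]]·[α, β, γ]ᵀ = [5755, 785, 138]ᵀ.
Inverting the 3×3 Gram matrix, [α, β, γ]ᵀ = [5359/5460, 1504/1365, 137/65]ᵀ.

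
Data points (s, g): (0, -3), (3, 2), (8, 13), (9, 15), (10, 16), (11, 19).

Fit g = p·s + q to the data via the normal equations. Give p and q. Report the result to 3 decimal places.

The normal system XᵀX·[p, q]ᵀ = Xᵀg is [[375, 41]; [41, 6]]·[p, q]ᵀ = [614, 62]ᵀ.
det = 375·6 − 41² = 569.
p = (614·6 − 41·62)/569 = 1142/569; q = (375·62 − 41·614)/569 = -1924/569.

p = 2.007, q = -3.381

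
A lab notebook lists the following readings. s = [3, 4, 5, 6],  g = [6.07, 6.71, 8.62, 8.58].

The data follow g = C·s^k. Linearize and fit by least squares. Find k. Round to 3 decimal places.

Linearized form: ln g = k·ln s + ln C. From the 4 transformed points,
Σln s = 5.8861, Σ(ln s)² = 8.9295, Σln g = 8.0105, Σln s·ln g = 11.9383.
Equations: 8.9295·k + 5.8861·ln C = 11.9383;  5.8861·k + 4·ln C = 8.0105.
Solving (det = 1.0716): k = 0.56234, ln C = 1.17512.

k = 0.562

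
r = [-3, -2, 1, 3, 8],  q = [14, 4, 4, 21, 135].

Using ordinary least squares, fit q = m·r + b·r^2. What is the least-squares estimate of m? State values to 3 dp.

The normal equations are: 87·m + 505·b = 1097;  505·m + 4275·b = 8975.
Eliminating b: 4275·(row 1) − 505·(row 2) gives 116900·m = 4275·1097 − 505·8975 = 157300, so m = 1573/1169.
Then b = (8975 − 505·(1573/1169))/4275 = 11342/5845.

m = 1.346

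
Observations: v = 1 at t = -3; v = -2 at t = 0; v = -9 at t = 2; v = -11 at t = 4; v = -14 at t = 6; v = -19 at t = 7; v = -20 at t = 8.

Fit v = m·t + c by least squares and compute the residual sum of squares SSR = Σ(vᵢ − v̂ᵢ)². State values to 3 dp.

MᵀM·[m, c]ᵀ = Mᵀv reads: 178·m + 24·c = -442;  24·m + 7·c = -74.
det = 178·7 − 24² = 670.
m = ((-442)·7 − 24·(-74))/670 = -659/335; c = (178·(-74) − 24·(-442))/670 = -1282/335.
Residuals: -72/67, 612/335, -83/67, 233/335, 546/335, -94/67, -146/335; SSR = 3794/335.

SSR = 11.325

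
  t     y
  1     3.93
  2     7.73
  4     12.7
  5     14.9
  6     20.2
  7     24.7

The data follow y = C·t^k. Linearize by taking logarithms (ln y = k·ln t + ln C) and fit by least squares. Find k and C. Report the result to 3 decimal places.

Let Y = ln y. Fitting Y = k·ln t + ln C by least squares:
Σln t = 7.4265, Σ(ln t)² = 11.9895, Σln y = 14.8692, Σln t·ln y = 20.9143.
Equations: 11.9895·k + 7.4265·ln C = 20.9143;  7.4265·k + 6·ln C = 14.8692.
Solving (det = 16.7835): k = 0.89723, ln C = 1.36764, so C = exp(1.36764) = 3.92609.

k = 0.897, C = 3.926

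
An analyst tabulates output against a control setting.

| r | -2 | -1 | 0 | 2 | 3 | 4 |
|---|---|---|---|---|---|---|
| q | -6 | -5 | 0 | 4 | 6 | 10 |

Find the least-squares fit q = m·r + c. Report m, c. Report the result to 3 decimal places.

m = 2.643, c = -1.143

The normal system MᵀM·[m, c]ᵀ = Mᵀq is [[34, 6]; [6, 6]]·[m, c]ᵀ = [83, 9]ᵀ.
Eliminating c: 6·(row 1) − 6·(row 2) gives 168·m = 6·83 − 6·9 = 444, so m = 37/14.
Then c = (9 − 6·(37/14))/6 = -8/7.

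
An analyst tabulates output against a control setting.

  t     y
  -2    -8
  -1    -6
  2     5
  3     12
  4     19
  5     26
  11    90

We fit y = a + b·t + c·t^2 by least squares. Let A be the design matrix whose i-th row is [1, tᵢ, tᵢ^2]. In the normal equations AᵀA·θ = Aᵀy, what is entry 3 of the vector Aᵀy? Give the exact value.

Entry 3 ↔ basis t^2, so (Aᵀy)_{3} = Σᵢ (t^2)·yᵢ = (4)·(-8) + (1)·(-6) + (4)·(5) + (9)·(12) + (16)·(19) + (25)·(26) + (121)·(90) = 11934.

11934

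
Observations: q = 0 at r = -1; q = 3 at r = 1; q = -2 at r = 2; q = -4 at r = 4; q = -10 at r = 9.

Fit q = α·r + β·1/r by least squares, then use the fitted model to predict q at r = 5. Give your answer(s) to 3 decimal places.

Forming XᵀX = [[103, 5]; [5, 3013/1296]] and Xᵀq = [-107, -1/9]ᵀ gives XᵀX·[α, β]ᵀ = Xᵀq.
Eliminating β: (3013/1296)·(row 1) − 5·(row 2) gives (277939/1296)·α = (3013/1296)·(-107) − 5·(-1/9) = -321671/1296, so α = -321671/277939.
Then β = ((-1/9) − 5·(-321671/277939))/(3013/1296) = 678528/277939.
At r = 5: q̂ = (-321671/277939)·(5) + (678528/277939)·(1/5) = -7363247/1389695.

q̂ = -5.298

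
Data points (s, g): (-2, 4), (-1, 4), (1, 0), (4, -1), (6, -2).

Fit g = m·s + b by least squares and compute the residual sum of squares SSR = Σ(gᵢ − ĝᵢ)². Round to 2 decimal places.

SSR = 3.33

With design matrix A, AᵀA = [[58, 8]; [8, 5]] and Aᵀg = [-28, 5]ᵀ.
Eliminating b: 5·(row 1) − 8·(row 2) gives 226·m = 5·(-28) − 8·5 = -180, so m = -90/113.
Then b = (5 − 8·(-90/113))/5 = 257/113.
Residuals: 15/113, 105/113, -167/113, -10/113, 57/113; SSR = 376/113.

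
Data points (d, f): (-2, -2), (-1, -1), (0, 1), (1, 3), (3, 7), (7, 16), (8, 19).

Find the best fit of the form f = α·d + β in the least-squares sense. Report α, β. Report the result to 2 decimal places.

α = 2.13, β = 1.28

Normal-equation sums: Σd·d = 128, Σd = 16, Σ1 = 7.
Moment sums: Σd·f = 293, Σf = 43.
Normal equations: [[128, 16]; [16, 7]]·[α, β]ᵀ = [293, 43]ᵀ.
Δ = 128·7 − 16² = 640.
α = (293·7 − 16·43)/640 = 1363/640; β = (128·43 − 16·293)/640 = 51/40.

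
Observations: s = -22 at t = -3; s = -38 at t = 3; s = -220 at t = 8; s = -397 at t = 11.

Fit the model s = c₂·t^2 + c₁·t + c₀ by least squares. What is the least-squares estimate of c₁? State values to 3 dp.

Normal-equation sums: Σt^2·t^2 = 18899, Σt^2·t = 1843, Σt^2 = 203, Σt·t = 203, Σt = 19, Σ1 = 4.
For Aᵀs: Σt^2·s = -62657, Σt·s = -6175, Σs = -677.
Inverting the 3×3 Gram matrix, [c₂, c₁, c₀]ᵀ = [-393533/131388, -381311/131388, -37866/10949]ᵀ.

c₁ = -2.902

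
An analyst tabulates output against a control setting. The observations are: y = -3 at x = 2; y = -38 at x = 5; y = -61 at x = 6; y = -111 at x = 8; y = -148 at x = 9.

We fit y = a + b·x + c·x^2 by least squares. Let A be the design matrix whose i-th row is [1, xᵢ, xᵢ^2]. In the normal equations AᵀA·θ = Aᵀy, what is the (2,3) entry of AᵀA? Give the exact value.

Row 2 ↔ basis x, column 3 ↔ basis x^2, so (AᵀA)_{2,3} = Σᵢ (x)·(x^2) = (2)·(4) + (5)·(25) + (6)·(36) + (8)·(64) + (9)·(81) = 1590.

1590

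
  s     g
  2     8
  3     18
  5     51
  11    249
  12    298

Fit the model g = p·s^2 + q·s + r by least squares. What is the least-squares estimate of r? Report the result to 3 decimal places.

AᵀA·[p, q, r]ᵀ = Aᵀg reads: 36099·p + 3219·q + 303·r = 74510;  3219·p + 303·q + 33·r = 6640;  303·p + 33·q + 5·r = 624.
(Σs^2·s^2 = 36099, Σs^2·s = 3219, Σs^2 = 303, Σs·s = 303, Σs = 33, Σ1 = 5, Σs^2·g = 74510, Σs·g = 6640, Σg = 624.)
Row-reducing yields p = 21721/10317, q = -5480/10317, r = 2479/3439.

r = 0.721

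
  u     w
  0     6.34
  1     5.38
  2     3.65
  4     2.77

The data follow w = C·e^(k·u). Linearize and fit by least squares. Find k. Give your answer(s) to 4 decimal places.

Linearized form: ln w = k·u + ln C. From the 4 transformed points,
Over the data: Σu = 7.0000, Σ(u)² = 21.0000, Σln w = 5.8431, Σu·ln w = 8.3475.
Normal system: [[21.0000, 7.0000]; [7.0000, 4]]·[k, ln C]ᵀ = [8.3475, 5.8431]ᵀ.
Δ = 21.0000·4 − (7.0000)² = 35.0000; k = (8.3475·4 − 7.0000·5.8431)/35.0000 = -0.21462, ln C = (21.0000·5.8431 − 7.0000·8.3475)/35.0000 = 1.83638.

k = -0.2146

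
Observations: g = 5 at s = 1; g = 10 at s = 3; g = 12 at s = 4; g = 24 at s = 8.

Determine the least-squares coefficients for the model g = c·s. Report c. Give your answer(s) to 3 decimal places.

c = 3.056

Entries of XᵀX: Σs·s = 90.
Right-hand side: Σs·g = 275.
Hence c = 275 / 90 ≈ 3.05556.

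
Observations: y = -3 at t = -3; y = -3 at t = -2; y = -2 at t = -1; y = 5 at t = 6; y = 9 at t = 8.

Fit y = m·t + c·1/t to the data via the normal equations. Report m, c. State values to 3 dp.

m = 0.998, c = 1.045

The normal system AᵀA·[m, c]ᵀ = Aᵀy is [[114, 5]; [5, 809/576]]·[m, c]ᵀ = [119, 155/24]ᵀ.
Δ = 114·(809/576) − 5² = 12971/96.
m = (119·(809/576) − 5·(155/24))/(12971/96) = 77671/77826; c = (114·(155/24) − 5·119)/(12971/96) = 13560/12971.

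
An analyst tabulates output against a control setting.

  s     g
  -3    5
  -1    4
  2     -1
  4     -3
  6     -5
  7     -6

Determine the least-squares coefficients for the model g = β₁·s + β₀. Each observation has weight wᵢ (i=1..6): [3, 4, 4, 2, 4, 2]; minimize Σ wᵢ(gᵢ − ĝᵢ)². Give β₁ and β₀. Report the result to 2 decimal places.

β₁ = -1.18, β₀ = 1.96

From the data, Σwᵢ·s·s = 321, Σwᵢ·s = 41, Σwᵢ·1 = 19.
For AᵀWg: Σwᵢ·s·g = -297, Σwᵢ·g = -11.
Eliminating β₀: 19·(row 1) − 41·(row 2) gives 4418·β₁ = 19·(-297) − 41·(-11) = -5192, so β₁ = -2596/2209.
Then β₀ = ((-11) − 41·(-2596/2209))/19 = 4323/2209.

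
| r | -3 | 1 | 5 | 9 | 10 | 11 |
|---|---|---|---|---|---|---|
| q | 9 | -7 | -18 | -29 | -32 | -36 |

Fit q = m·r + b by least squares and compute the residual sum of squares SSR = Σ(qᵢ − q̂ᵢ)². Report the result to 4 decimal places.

SSR = 8.2465

XᵀX·[m, b]ᵀ = Xᵀq reads: 337·m + 33·b = -1101;  33·m + 6·b = -113.
(Σr·r = 337, Σr = 33, Σ1 = 6, Σr·q = -1101, Σq = -113.)
Eliminating b: 6·(row 1) − 33·(row 2) gives 933·m = 6·(-1101) − 33·(-113) = -2877, so m = -959/311.
Then b = ((-113) − 33·(-959/311))/6 = -1748/933.
Residuals: 1514/933, -1906/933, -661/933, 584/933, 662/933, -193/933; SSR = 7694/933.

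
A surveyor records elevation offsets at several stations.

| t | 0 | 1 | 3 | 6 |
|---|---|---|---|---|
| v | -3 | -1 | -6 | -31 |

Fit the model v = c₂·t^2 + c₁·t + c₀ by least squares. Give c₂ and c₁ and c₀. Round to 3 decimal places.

c₂ = -1.235, c₁ = 2.705, c₀ = -2.811

Entries of AᵀA: Σt^2·t^2 = 1378, Σt^2·t = 244, Σt^2 = 46, Σt·t = 46, Σt = 10, Σ1 = 4.
Right-hand side: Σt^2·v = -1171, Σt·v = -205, Σv = -41.
AᵀA·[c₂, c₁, c₀]ᵀ = Aᵀv becomes [[1378, 244, 46]; [244, 46, 10]; [46, 10, 4]]·[c₂, c₁, c₀]ᵀ = [-1171, -205, -41]ᵀ.
Solving the 3×3 system (Gaussian elimination) gives c₂ = -163/132, c₁ = 119/44, c₀ = -371/132.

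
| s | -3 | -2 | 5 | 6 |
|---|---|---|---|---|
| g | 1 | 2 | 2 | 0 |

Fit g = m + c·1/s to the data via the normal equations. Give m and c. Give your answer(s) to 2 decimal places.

From the data, Σ1 = 4, Σ1/s = -7/15, Σ1/s·1/s = 193/450.
For Mᵀg: Σg = 5, Σ1/s·g = -14/15.
So MᵀM·[m, c]ᵀ = Mᵀg: [[4, -7/15]; [-7/15, 193/450]]·[m, c]ᵀ = [5, -14/15]ᵀ.
det = 4·(193/450) − (-7/15)² = 337/225.
m = (5·(193/450) − (-7/15)·(-14/15))/(337/225) = 769/674; c = (4·(-14/15) − (-7/15)·5)/(337/225) = -315/337.

m = 1.14, c = -0.93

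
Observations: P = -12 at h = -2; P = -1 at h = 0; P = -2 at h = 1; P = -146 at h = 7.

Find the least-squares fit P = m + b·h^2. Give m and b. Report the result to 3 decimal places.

Forming MᵀM = [[4, 54]; [54, 2418]] and MᵀP = [-161, -7204]ᵀ gives MᵀM·[m, b]ᵀ = MᵀP.
Eliminating b: 2418·(row 1) − 54·(row 2) gives 6756·m = 2418·(-161) − 54·(-7204) = -282, so m = -47/1126.
Then b = ((-7204) − 54·(-47/1126))/2418 = -10061/3378.

m = -0.042, b = -2.978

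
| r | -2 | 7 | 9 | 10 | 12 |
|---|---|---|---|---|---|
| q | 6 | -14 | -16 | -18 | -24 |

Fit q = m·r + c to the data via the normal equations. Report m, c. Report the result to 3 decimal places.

m = -2.077, c = 1.758

MᵀM·[m, c]ᵀ = Mᵀq reads: 378·m + 36·c = -722;  36·m + 5·c = -66.
Δ = 378·5 − 36² = 594.
m = ((-722)·5 − 36·(-66))/594 = -617/297; c = (378·(-66) − 36·(-722))/594 = 58/33.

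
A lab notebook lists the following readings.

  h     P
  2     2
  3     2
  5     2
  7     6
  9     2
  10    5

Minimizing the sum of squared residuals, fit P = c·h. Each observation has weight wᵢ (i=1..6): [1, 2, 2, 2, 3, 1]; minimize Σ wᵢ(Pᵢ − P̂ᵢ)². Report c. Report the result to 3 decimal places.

Normal-equation sums: Σwᵢ·h·h = 513.
Right-hand side: Σwᵢ·h·P = 224.
So XᵀWX·[c]ᵀ = XᵀWP: [[513]]·[c]ᵀ = [224]ᵀ.
c = 224/513 = 0.436647.

c = 0.437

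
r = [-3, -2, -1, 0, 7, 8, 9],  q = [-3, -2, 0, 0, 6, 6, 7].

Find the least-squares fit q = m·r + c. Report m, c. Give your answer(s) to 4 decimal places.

Normal-equation sums: Σr·r = 208, Σr = 18, Σ1 = 7.
Right-hand side: Σr·q = 166, Σq = 14.
Normal equations: [[208, 18]; [18, 7]]·[m, c]ᵀ = [166, 14]ᵀ.
det = 208·7 − 18² = 1132.
m = (166·7 − 18·14)/1132 = 455/566; c = (208·14 − 18·166)/1132 = -19/283.

m = 0.8039, c = -0.0671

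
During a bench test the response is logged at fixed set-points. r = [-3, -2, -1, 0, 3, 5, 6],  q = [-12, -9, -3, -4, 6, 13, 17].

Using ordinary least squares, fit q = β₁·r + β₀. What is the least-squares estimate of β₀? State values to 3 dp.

β₀ = -2.412

With design matrix M, MᵀM = [[84, 8]; [8, 7]] and Mᵀq = [242, 8]ᵀ.
Eliminating β₀: 7·(row 1) − 8·(row 2) gives 524·β₁ = 7·242 − 8·8 = 1630, so β₁ = 815/262.
Then β₀ = (8 − 8·(815/262))/7 = -316/131.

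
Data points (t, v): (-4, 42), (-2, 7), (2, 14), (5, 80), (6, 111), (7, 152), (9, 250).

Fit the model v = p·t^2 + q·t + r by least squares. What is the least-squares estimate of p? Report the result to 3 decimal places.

p = 2.963

Normal-equation sums: Σt^2·t^2 = 11171, Σt^2·t = 1349, Σt^2 = 215, Σt·t = 215, Σt = 23, Σ1 = 7.
Right-hand side: Σt^2·v = 34450, Σt·v = 4226, Σv = 656.
Solving the 3×3 system (Gaussian elimination) gives p = 1161191/391881, q = 468121/391881, r = -159472/130627.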